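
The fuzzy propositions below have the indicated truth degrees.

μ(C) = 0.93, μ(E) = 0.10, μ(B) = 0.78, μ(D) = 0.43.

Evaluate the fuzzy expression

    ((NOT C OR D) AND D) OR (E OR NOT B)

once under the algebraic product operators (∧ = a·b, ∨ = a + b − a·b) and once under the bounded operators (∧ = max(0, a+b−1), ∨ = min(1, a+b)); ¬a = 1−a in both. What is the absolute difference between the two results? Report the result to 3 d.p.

0.120

Under algebraic product:
  NOT C = 1 − 0.9300 = 0.0700
  NOT C OR D = a + b − a·b on (0.0700, 0.4300) = 0.4699
  (NOT C OR D) AND D = a·b on (0.4699, 0.4300) = 0.2021
  NOT B = 1 − 0.7800 = 0.2200
  E OR NOT B = a + b − a·b on (0.1000, 0.2200) = 0.2980
  ((NOT C OR D) AND D) OR (E OR NOT B) = a + b − a·b on (0.2021, 0.2980) = 0.4398
  → value = 0.4398
Under bounded:
  NOT C = 1 − 0.93 = 0.07
  NOT C OR D = min(1, a+b) on (0.07, 0.43) = 0.50
  (NOT C OR D) AND D = max(0, a+b−1) on (0.50, 0.43) = 0.00
  NOT B = 1 − 0.78 = 0.22
  E OR NOT B = min(1, a+b) on (0.10, 0.22) = 0.32
  ((NOT C OR D) AND D) OR (E OR NOT B) = min(1, a+b) on (0.00, 0.32) = 0.32
  → value = 0.3200
|0.4398 − 0.3200| = 0.120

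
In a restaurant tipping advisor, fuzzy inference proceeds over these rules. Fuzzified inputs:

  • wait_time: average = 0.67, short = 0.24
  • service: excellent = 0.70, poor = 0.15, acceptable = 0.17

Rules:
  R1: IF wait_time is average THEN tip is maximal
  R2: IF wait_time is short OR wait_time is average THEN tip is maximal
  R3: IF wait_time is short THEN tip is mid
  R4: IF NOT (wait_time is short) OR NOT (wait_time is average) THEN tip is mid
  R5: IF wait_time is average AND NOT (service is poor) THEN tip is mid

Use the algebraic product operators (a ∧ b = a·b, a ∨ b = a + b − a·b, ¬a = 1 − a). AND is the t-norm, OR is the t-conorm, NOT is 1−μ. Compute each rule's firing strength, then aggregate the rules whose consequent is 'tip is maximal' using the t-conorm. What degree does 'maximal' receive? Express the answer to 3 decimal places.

R1: average=0.67 → w = 0.6700
R2: short=0.24, average=0.67; OR[a + b − a·b] → w = 0.7492
R3: short=0.24 → w = 0.2400
R4: ¬short=1−0.24=0.76, ¬average=1−0.67=0.33; OR[a + b − a·b] → w = 0.8392
R5: average=0.67, ¬poor=1−0.15=0.85; AND[a·b] → w = 0.5695
Rules with consequent 'maximal': {R1, R2} → strengths 0.6700, 0.7492
Aggregate via t-conorm [a + b − a·b]: 0.9172

0.917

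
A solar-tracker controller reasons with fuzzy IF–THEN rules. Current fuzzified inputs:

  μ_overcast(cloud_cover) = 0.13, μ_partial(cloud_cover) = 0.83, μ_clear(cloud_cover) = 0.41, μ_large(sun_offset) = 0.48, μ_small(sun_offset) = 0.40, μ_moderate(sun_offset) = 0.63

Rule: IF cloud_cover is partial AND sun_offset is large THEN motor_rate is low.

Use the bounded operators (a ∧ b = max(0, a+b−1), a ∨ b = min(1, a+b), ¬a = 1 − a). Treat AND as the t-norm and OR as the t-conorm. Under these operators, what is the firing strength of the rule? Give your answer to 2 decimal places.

firing strength: partial=0.83, large=0.48; AND[max(0, a+b−1)] → w = 0.31

0.31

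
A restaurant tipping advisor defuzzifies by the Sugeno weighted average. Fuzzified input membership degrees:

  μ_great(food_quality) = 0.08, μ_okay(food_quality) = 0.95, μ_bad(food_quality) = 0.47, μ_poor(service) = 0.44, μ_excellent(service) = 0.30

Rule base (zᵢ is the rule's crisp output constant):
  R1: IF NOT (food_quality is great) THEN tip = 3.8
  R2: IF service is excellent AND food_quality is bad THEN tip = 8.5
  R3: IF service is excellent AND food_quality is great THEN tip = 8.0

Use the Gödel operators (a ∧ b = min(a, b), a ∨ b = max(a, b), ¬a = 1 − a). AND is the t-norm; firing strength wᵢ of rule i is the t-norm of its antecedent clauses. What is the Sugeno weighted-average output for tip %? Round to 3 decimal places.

5.143

R1 (z=3.8): ¬great=1−0.08=0.92 → w = 0.92
R2 (z=8.5): excellent=0.30, bad=0.47; AND[min(a, b)] → w = 0.30
R3 (z=8.0): excellent=0.30, great=0.08; AND[min(a, b)] → w = 0.08
Weighted average = (0.92·3.8 + 0.30·8.5 + 0.08·8.0) / (0.92 + 0.30 + 0.08)
  = 6.6860 / 1.3000 = 5.143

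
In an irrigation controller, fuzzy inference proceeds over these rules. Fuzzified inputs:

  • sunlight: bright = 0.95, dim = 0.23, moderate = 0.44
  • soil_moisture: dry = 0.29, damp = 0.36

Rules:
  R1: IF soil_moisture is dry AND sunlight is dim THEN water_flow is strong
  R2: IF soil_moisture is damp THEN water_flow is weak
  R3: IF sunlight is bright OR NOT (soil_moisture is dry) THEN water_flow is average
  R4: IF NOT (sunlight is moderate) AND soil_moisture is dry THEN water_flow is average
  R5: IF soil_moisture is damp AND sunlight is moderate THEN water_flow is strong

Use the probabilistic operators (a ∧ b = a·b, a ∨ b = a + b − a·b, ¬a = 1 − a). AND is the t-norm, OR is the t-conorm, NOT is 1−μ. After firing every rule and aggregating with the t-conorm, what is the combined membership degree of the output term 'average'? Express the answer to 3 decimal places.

0.988

R1: dry=0.29, dim=0.23; AND[a·b] → w = 0.0667
R2: damp=0.36 → w = 0.3600
R3: bright=0.95, ¬dry=1−0.29=0.71; OR[a + b − a·b] → w = 0.9855
R4: ¬moderate=1−0.44=0.56, dry=0.29; AND[a·b] → w = 0.1624
R5: damp=0.36, moderate=0.44; AND[a·b] → w = 0.1584
Rules with consequent 'average': {R3, R4} → strengths 0.9855, 0.1624
Aggregate via t-conorm [a + b − a·b]: 0.9879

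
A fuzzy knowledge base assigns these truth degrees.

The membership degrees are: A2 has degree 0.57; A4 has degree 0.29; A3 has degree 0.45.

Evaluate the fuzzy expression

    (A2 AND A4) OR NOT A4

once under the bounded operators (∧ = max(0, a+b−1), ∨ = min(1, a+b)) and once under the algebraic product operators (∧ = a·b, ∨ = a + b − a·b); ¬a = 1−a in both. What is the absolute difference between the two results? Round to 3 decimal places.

0.048

Under bounded:
  A2 AND A4 = max(0, a+b−1) on (0.57, 0.29) = 0.00
  NOT A4 = 1 − 0.29 = 0.71
  (A2 AND A4) OR NOT A4 = min(1, a+b) on (0.00, 0.71) = 0.71
  → value = 0.7100
Under algebraic product:
  A2 AND A4 = a·b on (0.5700, 0.2900) = 0.1653
  NOT A4 = 1 − 0.2900 = 0.7100
  (A2 AND A4) OR NOT A4 = a + b − a·b on (0.1653, 0.7100) = 0.7579
  → value = 0.7579
|0.7100 − 0.7579| = 0.048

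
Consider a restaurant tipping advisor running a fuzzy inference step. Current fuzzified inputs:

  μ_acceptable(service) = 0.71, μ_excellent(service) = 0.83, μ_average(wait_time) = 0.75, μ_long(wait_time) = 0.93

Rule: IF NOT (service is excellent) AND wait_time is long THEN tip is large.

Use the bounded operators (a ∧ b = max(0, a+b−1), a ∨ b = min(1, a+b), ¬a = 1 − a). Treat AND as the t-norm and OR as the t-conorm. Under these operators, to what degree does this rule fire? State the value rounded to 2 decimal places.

firing strength: ¬excellent=1−0.83=0.17, long=0.93; AND[max(0, a+b−1)] → w = 0.10

0.10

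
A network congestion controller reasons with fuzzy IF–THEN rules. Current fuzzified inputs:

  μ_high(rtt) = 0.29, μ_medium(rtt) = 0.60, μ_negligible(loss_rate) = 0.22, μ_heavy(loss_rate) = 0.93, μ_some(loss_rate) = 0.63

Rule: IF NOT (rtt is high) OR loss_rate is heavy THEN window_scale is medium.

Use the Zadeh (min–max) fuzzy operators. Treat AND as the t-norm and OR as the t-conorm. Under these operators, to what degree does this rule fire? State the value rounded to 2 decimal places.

firing strength: ¬high=1−0.29=0.71, heavy=0.93; OR[max(a, b)] → w = 0.93

0.93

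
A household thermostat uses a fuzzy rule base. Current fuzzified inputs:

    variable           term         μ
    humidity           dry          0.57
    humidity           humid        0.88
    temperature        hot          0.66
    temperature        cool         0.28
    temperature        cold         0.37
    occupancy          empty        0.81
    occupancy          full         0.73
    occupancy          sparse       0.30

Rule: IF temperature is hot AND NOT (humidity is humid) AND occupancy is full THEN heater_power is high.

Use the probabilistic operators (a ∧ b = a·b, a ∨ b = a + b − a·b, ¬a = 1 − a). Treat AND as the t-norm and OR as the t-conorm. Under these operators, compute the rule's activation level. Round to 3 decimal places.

0.058

firing strength: hot=0.66, ¬humid=1−0.88=0.12, full=0.73; AND[a·b] → w = 0.0578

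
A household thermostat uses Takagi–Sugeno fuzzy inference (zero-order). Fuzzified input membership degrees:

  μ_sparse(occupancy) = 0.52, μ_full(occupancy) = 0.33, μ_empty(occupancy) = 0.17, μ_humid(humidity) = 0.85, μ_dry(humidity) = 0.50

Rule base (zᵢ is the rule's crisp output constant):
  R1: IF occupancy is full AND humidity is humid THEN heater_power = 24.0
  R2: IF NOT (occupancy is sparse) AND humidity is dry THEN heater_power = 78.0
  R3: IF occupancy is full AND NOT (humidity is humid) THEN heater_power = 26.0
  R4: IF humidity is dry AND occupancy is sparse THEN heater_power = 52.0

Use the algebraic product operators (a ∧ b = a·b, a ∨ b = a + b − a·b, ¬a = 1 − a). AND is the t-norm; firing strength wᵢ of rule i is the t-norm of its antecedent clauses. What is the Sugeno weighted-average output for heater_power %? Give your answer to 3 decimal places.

48.505

R1 (z=24.0): full=0.33, humid=0.85; AND[a·b] → w = 0.2805
R2 (z=78.0): ¬sparse=1−0.52=0.48, dry=0.50; AND[a·b] → w = 0.2400
R3 (z=26.0): full=0.33, ¬humid=1−0.85=0.15; AND[a·b] → w = 0.0495
R4 (z=52.0): dry=0.50, sparse=0.52; AND[a·b] → w = 0.2600
Weighted average = (0.2805·24.0 + 0.2400·78.0 + 0.0495·26.0 + 0.2600·52.0) / (0.2805 + 0.2400 + 0.0495 + 0.2600)
  = 40.2590 / 0.8300 = 48.505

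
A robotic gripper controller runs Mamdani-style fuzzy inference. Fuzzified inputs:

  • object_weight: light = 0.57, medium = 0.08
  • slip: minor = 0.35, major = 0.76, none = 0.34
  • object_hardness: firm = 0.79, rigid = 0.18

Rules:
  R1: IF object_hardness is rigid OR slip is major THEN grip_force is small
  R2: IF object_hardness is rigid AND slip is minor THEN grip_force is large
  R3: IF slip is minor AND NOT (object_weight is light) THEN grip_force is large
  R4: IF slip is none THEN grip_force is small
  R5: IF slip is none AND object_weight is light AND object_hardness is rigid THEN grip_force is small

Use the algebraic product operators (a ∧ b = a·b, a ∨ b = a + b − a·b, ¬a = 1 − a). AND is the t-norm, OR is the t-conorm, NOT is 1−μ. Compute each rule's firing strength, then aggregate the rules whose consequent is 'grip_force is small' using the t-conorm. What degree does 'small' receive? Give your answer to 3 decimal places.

R1: rigid=0.18, major=0.76; OR[a + b − a·b] → w = 0.8032
R2: rigid=0.18, minor=0.35; AND[a·b] → w = 0.0630
R3: minor=0.35, ¬light=1−0.57=0.43; AND[a·b] → w = 0.1505
R4: none=0.34 → w = 0.3400
R5: none=0.34, light=0.57, rigid=0.18; AND[a·b] → w = 0.0349
Rules with consequent 'small': {R1, R4, R5} → strengths 0.8032, 0.3400, 0.0349
Aggregate via t-conorm [a + b − a·b]: 0.8746

0.875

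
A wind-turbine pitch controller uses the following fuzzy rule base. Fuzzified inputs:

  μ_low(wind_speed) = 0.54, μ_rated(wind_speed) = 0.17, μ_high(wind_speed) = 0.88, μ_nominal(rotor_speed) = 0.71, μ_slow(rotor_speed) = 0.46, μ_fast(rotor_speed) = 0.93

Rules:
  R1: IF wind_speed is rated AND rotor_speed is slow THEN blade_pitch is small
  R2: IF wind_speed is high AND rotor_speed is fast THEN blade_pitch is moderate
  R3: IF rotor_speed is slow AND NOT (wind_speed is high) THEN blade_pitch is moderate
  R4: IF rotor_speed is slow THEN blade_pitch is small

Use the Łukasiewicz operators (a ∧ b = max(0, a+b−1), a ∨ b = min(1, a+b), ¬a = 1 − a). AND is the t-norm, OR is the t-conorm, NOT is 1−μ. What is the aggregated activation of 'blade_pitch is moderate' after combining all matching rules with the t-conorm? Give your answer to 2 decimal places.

0.81

R1: rated=0.17, slow=0.46; AND[max(0, a+b−1)] → w = 0.00
R2: high=0.88, fast=0.93; AND[max(0, a+b−1)] → w = 0.81
R3: slow=0.46, ¬high=1−0.88=0.12; AND[max(0, a+b−1)] → w = 0.00
R4: slow=0.46 → w = 0.46
Rules with consequent 'moderate': {R2, R3} → strengths 0.81, 0.00
Aggregate via t-conorm [min(1, a+b)]: 0.81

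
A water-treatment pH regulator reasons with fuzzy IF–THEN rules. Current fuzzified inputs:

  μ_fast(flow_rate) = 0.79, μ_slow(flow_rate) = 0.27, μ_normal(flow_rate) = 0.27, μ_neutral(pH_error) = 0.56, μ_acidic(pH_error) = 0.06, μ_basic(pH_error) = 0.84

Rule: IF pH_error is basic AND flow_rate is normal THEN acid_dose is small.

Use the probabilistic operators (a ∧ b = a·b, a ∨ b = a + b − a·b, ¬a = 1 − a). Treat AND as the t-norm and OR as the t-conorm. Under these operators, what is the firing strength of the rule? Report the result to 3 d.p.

0.227

firing strength: basic=0.84, normal=0.27; AND[a·b] → w = 0.2268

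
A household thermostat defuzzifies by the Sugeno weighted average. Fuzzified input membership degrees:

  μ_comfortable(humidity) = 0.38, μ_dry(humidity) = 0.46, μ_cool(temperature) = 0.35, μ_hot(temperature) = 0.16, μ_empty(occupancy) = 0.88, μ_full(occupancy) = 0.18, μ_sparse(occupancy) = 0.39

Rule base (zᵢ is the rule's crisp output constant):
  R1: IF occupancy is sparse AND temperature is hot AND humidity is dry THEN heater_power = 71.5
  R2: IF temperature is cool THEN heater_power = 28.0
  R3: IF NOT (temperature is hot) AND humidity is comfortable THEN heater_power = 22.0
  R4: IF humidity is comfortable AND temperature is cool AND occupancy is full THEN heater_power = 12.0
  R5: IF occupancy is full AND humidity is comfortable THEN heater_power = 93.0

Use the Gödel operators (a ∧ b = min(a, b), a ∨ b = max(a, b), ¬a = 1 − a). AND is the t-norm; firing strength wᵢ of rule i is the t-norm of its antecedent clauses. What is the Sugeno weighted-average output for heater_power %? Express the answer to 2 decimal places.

38.80

R1 (z=71.5): sparse=0.39, hot=0.16, dry=0.46; AND[min(a, b)] → w = 0.16
R2 (z=28.0): cool=0.35 → w = 0.35
R3 (z=22.0): ¬hot=1−0.16=0.84, comfortable=0.38; AND[min(a, b)] → w = 0.38
R4 (z=12.0): comfortable=0.38, cool=0.35, full=0.18; AND[min(a, b)] → w = 0.18
R5 (z=93.0): full=0.18, comfortable=0.38; AND[min(a, b)] → w = 0.18
Weighted average = (0.16·71.5 + 0.35·28.0 + 0.38·22.0 + 0.18·12.0 + 0.18·93.0) / (0.16 + 0.35 + 0.38 + 0.18 + 0.18)
  = 48.5000 / 1.2500 = 38.80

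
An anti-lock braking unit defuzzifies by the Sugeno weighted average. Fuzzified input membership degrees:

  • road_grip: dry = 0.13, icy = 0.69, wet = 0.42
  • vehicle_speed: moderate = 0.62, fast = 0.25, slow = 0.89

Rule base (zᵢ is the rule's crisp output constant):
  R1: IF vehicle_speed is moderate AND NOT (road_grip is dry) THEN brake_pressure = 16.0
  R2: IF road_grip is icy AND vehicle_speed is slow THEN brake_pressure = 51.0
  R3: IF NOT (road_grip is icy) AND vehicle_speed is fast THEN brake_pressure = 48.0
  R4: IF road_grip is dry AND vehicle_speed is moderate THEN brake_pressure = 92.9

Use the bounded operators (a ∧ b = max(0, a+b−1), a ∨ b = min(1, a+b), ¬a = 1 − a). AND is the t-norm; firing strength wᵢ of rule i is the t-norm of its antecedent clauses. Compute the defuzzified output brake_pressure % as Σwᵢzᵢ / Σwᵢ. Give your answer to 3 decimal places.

34.972

R1 (z=16.0): moderate=0.62, ¬dry=1−0.13=0.87; AND[max(0, a+b−1)] → w = 0.49
R2 (z=51.0): icy=0.69, slow=0.89; AND[max(0, a+b−1)] → w = 0.58
R3 (z=48.0): ¬icy=1−0.69=0.31, fast=0.25; AND[max(0, a+b−1)] → w = 0.00
R4 (z=92.9): dry=0.13, moderate=0.62; AND[max(0, a+b−1)] → w = 0.00
Weighted average = (0.49·16.0 + 0.58·51.0 + 0.00·48.0 + 0.00·92.9) / (0.49 + 0.58 + 0.00 + 0.00)
  = 37.4200 / 1.0700 = 34.972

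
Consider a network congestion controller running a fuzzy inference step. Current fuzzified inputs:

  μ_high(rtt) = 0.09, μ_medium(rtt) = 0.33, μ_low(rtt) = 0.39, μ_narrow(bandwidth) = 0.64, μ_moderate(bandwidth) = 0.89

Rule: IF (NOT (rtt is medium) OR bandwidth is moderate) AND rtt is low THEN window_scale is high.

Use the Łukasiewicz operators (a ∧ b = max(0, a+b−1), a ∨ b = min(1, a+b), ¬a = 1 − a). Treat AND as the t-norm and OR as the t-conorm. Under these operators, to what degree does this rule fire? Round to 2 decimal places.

0.39

firing strength: (¬medium=1−0.33=0.67 OR moderate=0.89) = 1.00; AND[max(0, a+b−1)] with low=0.39 → w = 0.39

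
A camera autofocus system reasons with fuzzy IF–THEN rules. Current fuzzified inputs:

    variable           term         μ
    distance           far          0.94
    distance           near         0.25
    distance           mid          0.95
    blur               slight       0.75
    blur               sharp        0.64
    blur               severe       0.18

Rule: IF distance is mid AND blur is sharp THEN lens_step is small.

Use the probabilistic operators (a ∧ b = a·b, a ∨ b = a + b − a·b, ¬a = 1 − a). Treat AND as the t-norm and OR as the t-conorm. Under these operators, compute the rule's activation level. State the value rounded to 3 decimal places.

firing strength: mid=0.95, sharp=0.64; AND[a·b] → w = 0.6080

0.608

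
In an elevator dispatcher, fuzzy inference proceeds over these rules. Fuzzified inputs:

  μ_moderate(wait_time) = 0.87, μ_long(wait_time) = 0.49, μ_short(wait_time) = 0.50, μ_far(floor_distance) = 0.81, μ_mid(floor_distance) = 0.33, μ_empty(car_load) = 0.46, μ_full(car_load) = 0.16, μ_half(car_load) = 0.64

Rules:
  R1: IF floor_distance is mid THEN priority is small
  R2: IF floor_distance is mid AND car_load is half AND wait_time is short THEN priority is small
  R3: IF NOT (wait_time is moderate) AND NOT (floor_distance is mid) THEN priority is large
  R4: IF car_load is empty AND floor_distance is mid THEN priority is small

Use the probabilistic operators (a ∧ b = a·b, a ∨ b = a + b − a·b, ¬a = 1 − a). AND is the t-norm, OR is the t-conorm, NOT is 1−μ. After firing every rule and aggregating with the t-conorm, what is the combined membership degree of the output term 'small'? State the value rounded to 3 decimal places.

R1: mid=0.33 → w = 0.3300
R2: mid=0.33, half=0.64, short=0.50; AND[a·b] → w = 0.1056
R3: ¬moderate=1−0.87=0.13, ¬mid=1−0.33=0.67; AND[a·b] → w = 0.0871
R4: empty=0.46, mid=0.33; AND[a·b] → w = 0.1518
Rules with consequent 'small': {R1, R2, R4} → strengths 0.3300, 0.1056, 0.1518
Aggregate via t-conorm [a + b − a·b]: 0.4917

0.492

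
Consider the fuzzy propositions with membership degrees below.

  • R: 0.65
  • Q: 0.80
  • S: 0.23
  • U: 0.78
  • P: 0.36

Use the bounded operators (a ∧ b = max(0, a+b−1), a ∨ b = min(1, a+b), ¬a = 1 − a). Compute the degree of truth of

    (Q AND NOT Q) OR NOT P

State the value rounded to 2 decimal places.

NOT Q = 1 − 0.80 = 0.20
Q AND NOT Q = max(0, a+b−1) on (0.80, 0.20) = 0.00
NOT P = 1 − 0.36 = 0.64
(Q AND NOT Q) OR NOT P = min(1, a+b) on (0.00, 0.64) = 0.64

0.64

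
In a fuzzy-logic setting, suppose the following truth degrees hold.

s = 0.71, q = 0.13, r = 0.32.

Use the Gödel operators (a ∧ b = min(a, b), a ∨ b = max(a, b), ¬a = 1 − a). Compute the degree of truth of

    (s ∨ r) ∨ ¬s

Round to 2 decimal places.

s ∨ r = max(a, b) on (0.71, 0.32) = 0.71
¬s = 1 − 0.71 = 0.29
(s ∨ r) ∨ ¬s = max(a, b) on (0.71, 0.29) = 0.71

0.71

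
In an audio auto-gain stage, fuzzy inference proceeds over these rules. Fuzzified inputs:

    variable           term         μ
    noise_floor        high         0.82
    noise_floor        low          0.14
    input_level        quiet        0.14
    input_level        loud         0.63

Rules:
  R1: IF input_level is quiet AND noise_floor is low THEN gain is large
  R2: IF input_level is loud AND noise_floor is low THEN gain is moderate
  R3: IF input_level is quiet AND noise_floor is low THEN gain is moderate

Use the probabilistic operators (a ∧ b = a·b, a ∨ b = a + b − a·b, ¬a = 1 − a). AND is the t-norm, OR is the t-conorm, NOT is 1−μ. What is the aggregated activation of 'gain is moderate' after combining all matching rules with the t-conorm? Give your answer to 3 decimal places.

R1: quiet=0.14, low=0.14; AND[a·b] → w = 0.0196
R2: loud=0.63, low=0.14; AND[a·b] → w = 0.0882
R3: quiet=0.14, low=0.14; AND[a·b] → w = 0.0196
Rules with consequent 'moderate': {R2, R3} → strengths 0.0882, 0.0196
Aggregate via t-conorm [a + b − a·b]: 0.1061

0.106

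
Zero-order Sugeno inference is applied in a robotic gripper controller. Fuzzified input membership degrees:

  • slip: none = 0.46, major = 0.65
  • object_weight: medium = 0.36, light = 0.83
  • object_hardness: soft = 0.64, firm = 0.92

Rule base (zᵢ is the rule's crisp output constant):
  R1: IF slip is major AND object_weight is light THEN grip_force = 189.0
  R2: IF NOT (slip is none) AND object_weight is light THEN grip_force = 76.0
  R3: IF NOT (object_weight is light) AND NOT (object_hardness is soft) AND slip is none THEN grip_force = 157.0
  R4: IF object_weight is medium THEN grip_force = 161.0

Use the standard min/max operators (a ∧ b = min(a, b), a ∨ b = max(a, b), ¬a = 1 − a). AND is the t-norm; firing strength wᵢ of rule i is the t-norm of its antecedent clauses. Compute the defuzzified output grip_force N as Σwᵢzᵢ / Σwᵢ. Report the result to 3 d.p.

144.500

R1 (z=189.0): major=0.65, light=0.83; AND[min(a, b)] → w = 0.65
R2 (z=76.0): ¬none=1−0.46=0.54, light=0.83; AND[min(a, b)] → w = 0.54
R3 (z=157.0): ¬light=1−0.83=0.17, ¬soft=1−0.64=0.36, none=0.46; AND[min(a, b)] → w = 0.17
R4 (z=161.0): medium=0.36 → w = 0.36
Weighted average = (0.65·189.0 + 0.54·76.0 + 0.17·157.0 + 0.36·161.0) / (0.65 + 0.54 + 0.17 + 0.36)
  = 248.5400 / 1.7200 = 144.500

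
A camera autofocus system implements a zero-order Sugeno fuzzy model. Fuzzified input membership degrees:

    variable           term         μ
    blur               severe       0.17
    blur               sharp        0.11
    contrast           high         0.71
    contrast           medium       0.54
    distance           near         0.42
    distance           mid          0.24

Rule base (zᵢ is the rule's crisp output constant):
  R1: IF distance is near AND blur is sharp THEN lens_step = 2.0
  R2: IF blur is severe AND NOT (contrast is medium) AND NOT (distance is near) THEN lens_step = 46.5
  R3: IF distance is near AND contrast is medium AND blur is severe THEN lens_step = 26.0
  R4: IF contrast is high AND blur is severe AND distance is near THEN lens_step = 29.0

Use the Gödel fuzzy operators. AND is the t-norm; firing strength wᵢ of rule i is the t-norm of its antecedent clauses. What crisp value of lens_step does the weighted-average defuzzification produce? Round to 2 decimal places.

R1 (z=2.0): near=0.42, sharp=0.11; AND[min(a, b)] → w = 0.11
R2 (z=46.5): severe=0.17, ¬medium=1−0.54=0.46, ¬near=1−0.42=0.58; AND[min(a, b)] → w = 0.17
R3 (z=26.0): near=0.42, medium=0.54, severe=0.17; AND[min(a, b)] → w = 0.17
R4 (z=29.0): high=0.71, severe=0.17, near=0.42; AND[min(a, b)] → w = 0.17
Weighted average = (0.11·2.0 + 0.17·46.5 + 0.17·26.0 + 0.17·29.0) / (0.11 + 0.17 + 0.17 + 0.17)
  = 17.4750 / 0.6200 = 28.19

28.19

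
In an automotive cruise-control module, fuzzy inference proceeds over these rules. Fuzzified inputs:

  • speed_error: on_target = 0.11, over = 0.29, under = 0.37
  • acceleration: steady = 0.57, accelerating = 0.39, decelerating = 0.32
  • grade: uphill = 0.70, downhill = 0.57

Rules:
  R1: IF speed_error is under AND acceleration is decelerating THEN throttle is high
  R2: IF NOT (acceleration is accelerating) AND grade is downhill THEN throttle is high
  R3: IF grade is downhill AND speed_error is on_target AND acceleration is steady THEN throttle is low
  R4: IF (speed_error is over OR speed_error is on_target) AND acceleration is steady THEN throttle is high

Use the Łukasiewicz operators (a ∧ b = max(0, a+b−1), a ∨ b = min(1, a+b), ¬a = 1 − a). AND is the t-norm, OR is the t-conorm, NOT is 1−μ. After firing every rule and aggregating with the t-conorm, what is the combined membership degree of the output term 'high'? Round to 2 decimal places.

R1: under=0.37, decelerating=0.32; AND[max(0, a+b−1)] → w = 0.00
R2: ¬accelerating=1−0.39=0.61, downhill=0.57; AND[max(0, a+b−1)] → w = 0.18
R3: downhill=0.57, on_target=0.11, steady=0.57; AND[max(0, a+b−1)] → w = 0.00
R4: (over=0.29 OR on_target=0.11) = 0.40; AND[max(0, a+b−1)] with steady=0.57 → w = 0.00
Rules with consequent 'high': {R1, R2, R4} → strengths 0.00, 0.18, 0.00
Aggregate via t-conorm [min(1, a+b)]: 0.18

0.18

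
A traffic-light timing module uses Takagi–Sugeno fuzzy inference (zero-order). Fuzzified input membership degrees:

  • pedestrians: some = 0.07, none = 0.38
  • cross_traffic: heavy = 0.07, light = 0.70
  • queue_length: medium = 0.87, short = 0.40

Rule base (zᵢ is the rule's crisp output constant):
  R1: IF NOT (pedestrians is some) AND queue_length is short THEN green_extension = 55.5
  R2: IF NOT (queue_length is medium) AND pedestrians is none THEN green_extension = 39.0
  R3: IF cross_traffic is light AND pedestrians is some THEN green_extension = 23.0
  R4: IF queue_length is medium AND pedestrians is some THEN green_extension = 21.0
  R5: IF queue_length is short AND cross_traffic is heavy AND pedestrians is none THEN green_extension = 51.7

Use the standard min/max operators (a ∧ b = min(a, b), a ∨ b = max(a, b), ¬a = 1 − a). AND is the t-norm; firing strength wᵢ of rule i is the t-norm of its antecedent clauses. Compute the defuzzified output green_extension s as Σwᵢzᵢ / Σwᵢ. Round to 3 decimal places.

R1 (z=55.5): ¬some=1−0.07=0.93, short=0.40; AND[min(a, b)] → w = 0.40
R2 (z=39.0): ¬medium=1−0.87=0.13, none=0.38; AND[min(a, b)] → w = 0.13
R3 (z=23.0): light=0.70, some=0.07; AND[min(a, b)] → w = 0.07
R4 (z=21.0): medium=0.87, some=0.07; AND[min(a, b)] → w = 0.07
R5 (z=51.7): short=0.40, heavy=0.07, none=0.38; AND[min(a, b)] → w = 0.07
Weighted average = (0.40·55.5 + 0.13·39.0 + 0.07·23.0 + 0.07·21.0 + 0.07·51.7) / (0.40 + 0.13 + 0.07 + 0.07 + 0.07)
  = 33.9690 / 0.7400 = 45.904

45.904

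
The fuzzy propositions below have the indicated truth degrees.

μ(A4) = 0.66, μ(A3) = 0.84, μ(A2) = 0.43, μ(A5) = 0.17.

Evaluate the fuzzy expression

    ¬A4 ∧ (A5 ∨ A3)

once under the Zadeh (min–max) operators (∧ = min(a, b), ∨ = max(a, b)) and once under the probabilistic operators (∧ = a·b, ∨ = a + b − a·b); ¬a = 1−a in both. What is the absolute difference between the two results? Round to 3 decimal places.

Under Zadeh (min–max):
  ¬A4 = 1 − 0.66 = 0.34
  A5 ∨ A3 = max(a, b) on (0.17, 0.84) = 0.84
  ¬A4 ∧ (A5 ∨ A3) = min(a, b) on (0.34, 0.84) = 0.34
  → value = 0.3400
Under probabilistic:
  ¬A4 = 1 − 0.6600 = 0.3400
  A5 ∨ A3 = a + b − a·b on (0.1700, 0.8400) = 0.8672
  ¬A4 ∧ (A5 ∨ A3) = a·b on (0.3400, 0.8672) = 0.2948
  → value = 0.2948
|0.3400 − 0.2948| = 0.045

0.045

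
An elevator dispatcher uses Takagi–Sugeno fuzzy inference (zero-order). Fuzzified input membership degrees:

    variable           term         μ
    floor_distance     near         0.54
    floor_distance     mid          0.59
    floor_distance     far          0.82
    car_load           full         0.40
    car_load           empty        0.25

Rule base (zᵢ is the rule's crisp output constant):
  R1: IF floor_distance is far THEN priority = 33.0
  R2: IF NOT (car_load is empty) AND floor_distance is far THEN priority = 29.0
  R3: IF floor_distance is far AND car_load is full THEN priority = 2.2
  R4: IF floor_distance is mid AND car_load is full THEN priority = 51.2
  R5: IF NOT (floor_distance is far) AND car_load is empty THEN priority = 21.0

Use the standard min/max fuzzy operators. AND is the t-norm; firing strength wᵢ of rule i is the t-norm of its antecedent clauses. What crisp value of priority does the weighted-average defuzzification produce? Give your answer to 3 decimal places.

29.000

R1 (z=33.0): far=0.82 → w = 0.82
R2 (z=29.0): ¬empty=1−0.25=0.75, far=0.82; AND[min(a, b)] → w = 0.75
R3 (z=2.2): far=0.82, full=0.40; AND[min(a, b)] → w = 0.40
R4 (z=51.2): mid=0.59, full=0.40; AND[min(a, b)] → w = 0.40
R5 (z=21.0): ¬far=1−0.82=0.18, empty=0.25; AND[min(a, b)] → w = 0.18
Weighted average = (0.82·33.0 + 0.75·29.0 + 0.40·2.2 + 0.40·51.2 + 0.18·21.0) / (0.82 + 0.75 + 0.40 + 0.40 + 0.18)
  = 73.9500 / 2.5500 = 29.000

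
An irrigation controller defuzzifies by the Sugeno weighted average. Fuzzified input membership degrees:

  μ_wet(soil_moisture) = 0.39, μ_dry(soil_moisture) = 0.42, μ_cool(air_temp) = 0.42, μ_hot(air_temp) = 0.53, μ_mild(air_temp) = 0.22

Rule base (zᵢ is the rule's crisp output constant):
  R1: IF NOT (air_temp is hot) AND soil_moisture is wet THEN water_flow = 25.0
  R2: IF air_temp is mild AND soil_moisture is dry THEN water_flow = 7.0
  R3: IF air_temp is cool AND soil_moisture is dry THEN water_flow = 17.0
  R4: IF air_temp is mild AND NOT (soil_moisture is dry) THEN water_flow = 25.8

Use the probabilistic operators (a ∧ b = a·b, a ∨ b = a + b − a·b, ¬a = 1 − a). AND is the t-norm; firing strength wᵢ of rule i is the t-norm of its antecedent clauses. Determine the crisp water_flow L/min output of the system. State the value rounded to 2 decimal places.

R1 (z=25.0): ¬hot=1−0.53=0.47, wet=0.39; AND[a·b] → w = 0.1833
R2 (z=7.0): mild=0.22, dry=0.42; AND[a·b] → w = 0.0924
R3 (z=17.0): cool=0.42, dry=0.42; AND[a·b] → w = 0.1764
R4 (z=25.8): mild=0.22, ¬dry=1−0.42=0.58; AND[a·b] → w = 0.1276
Weighted average = (0.1833·25.0 + 0.0924·7.0 + 0.1764·17.0 + 0.1276·25.8) / (0.1833 + 0.0924 + 0.1764 + 0.1276)
  = 11.5202 / 0.5797 = 19.87

19.87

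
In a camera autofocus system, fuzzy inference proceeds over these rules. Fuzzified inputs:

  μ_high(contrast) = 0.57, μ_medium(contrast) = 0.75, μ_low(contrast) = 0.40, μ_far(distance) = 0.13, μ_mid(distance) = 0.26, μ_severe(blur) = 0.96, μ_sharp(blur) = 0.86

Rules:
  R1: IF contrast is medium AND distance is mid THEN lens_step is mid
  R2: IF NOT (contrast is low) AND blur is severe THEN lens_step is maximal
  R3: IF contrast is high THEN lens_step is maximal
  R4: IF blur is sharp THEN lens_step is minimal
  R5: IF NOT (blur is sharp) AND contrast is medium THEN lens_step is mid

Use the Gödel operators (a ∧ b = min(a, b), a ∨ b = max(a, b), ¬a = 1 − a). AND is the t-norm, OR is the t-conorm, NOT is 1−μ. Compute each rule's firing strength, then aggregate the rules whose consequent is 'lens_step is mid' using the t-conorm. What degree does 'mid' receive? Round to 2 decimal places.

0.26

R1: medium=0.75, mid=0.26; AND[min(a, b)] → w = 0.26
R2: ¬low=1−0.40=0.60, severe=0.96; AND[min(a, b)] → w = 0.60
R3: high=0.57 → w = 0.57
R4: sharp=0.86 → w = 0.86
R5: ¬sharp=1−0.86=0.14, medium=0.75; AND[min(a, b)] → w = 0.14
Rules with consequent 'mid': {R1, R5} → strengths 0.26, 0.14
Aggregate via t-conorm [max(a, b)]: 0.26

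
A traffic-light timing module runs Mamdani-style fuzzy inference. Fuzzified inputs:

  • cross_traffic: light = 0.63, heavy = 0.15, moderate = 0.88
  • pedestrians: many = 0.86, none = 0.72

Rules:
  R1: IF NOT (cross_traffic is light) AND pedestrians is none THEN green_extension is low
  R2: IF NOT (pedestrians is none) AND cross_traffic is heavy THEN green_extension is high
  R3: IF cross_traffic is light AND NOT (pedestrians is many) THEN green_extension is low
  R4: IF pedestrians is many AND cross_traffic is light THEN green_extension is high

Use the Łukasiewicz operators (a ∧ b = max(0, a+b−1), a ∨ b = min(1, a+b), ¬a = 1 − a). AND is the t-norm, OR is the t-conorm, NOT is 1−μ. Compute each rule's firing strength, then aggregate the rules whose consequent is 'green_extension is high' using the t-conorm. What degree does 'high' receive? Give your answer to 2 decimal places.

R1: ¬light=1−0.63=0.37, none=0.72; AND[max(0, a+b−1)] → w = 0.09
R2: ¬none=1−0.72=0.28, heavy=0.15; AND[max(0, a+b−1)] → w = 0.00
R3: light=0.63, ¬many=1−0.86=0.14; AND[max(0, a+b−1)] → w = 0.00
R4: many=0.86, light=0.63; AND[max(0, a+b−1)] → w = 0.49
Rules with consequent 'high': {R2, R4} → strengths 0.00, 0.49
Aggregate via t-conorm [min(1, a+b)]: 0.49

0.49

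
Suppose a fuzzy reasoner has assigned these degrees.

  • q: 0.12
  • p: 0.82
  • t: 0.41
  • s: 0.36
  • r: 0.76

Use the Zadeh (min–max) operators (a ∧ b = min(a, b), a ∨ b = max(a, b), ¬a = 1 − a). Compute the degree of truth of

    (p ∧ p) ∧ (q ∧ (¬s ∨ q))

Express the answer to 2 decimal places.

p ∧ p = min(a, b) on (0.82, 0.82) = 0.82
¬s = 1 − 0.36 = 0.64
¬s ∨ q = max(a, b) on (0.64, 0.12) = 0.64
q ∧ (¬s ∨ q) = min(a, b) on (0.12, 0.64) = 0.12
(p ∧ p) ∧ (q ∧ (¬s ∨ q)) = min(a, b) on (0.82, 0.12) = 0.12

0.12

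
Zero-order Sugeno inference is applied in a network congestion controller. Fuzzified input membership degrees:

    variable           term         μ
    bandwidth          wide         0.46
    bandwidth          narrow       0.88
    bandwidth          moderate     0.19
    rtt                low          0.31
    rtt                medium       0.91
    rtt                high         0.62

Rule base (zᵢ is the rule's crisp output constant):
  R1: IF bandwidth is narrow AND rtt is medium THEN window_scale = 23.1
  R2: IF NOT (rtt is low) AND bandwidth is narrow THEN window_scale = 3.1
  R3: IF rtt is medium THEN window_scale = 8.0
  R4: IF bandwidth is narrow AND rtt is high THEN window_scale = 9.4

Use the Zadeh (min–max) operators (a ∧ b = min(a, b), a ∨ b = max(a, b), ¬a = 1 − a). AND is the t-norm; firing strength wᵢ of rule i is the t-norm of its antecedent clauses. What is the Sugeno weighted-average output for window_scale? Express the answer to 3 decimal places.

11.476

R1 (z=23.1): narrow=0.88, medium=0.91; AND[min(a, b)] → w = 0.88
R2 (z=3.1): ¬low=1−0.31=0.69, narrow=0.88; AND[min(a, b)] → w = 0.69
R3 (z=8.0): medium=0.91 → w = 0.91
R4 (z=9.4): narrow=0.88, high=0.62; AND[min(a, b)] → w = 0.62
Weighted average = (0.88·23.1 + 0.69·3.1 + 0.91·8.0 + 0.62·9.4) / (0.88 + 0.69 + 0.91 + 0.62)
  = 35.5750 / 3.1000 = 11.476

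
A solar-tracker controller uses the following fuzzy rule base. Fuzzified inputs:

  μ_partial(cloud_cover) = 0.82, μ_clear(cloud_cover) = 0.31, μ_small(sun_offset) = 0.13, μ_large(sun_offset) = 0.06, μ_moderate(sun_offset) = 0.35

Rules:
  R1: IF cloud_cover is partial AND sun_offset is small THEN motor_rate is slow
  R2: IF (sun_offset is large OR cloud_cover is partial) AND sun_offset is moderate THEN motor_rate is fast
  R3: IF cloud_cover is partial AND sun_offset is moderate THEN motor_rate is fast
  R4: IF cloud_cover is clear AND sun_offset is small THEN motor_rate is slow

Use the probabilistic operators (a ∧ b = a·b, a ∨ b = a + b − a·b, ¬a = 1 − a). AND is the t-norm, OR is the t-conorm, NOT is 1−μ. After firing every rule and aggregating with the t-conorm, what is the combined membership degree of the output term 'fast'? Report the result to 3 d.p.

R1: partial=0.82, small=0.13; AND[a·b] → w = 0.1066
R2: (large=0.06 OR partial=0.82) = 0.8308; AND[a·b] with moderate=0.35 → w = 0.2908
R3: partial=0.82, moderate=0.35; AND[a·b] → w = 0.2870
R4: clear=0.31, small=0.13; AND[a·b] → w = 0.0403
Rules with consequent 'fast': {R2, R3} → strengths 0.2908, 0.2870
Aggregate via t-conorm [a + b − a·b]: 0.4943

0.494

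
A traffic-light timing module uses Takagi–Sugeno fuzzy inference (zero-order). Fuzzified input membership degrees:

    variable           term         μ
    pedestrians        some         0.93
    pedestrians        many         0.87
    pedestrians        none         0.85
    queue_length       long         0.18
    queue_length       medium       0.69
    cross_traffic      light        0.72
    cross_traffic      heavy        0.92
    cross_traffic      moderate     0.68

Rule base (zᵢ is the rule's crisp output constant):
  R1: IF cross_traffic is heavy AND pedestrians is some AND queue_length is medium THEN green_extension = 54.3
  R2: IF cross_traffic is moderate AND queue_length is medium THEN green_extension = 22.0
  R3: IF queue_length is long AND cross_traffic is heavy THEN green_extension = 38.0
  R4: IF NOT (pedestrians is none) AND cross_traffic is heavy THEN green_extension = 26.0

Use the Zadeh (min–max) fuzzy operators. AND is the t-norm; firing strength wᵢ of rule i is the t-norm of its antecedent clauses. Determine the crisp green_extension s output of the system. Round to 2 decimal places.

R1 (z=54.3): heavy=0.92, some=0.93, medium=0.69; AND[min(a, b)] → w = 0.69
R2 (z=22.0): moderate=0.68, medium=0.69; AND[min(a, b)] → w = 0.68
R3 (z=38.0): long=0.18, heavy=0.92; AND[min(a, b)] → w = 0.18
R4 (z=26.0): ¬none=1−0.85=0.15, heavy=0.92; AND[min(a, b)] → w = 0.15
Weighted average = (0.69·54.3 + 0.68·22.0 + 0.18·38.0 + 0.15·26.0) / (0.69 + 0.68 + 0.18 + 0.15)
  = 63.1670 / 1.7000 = 37.16

37.16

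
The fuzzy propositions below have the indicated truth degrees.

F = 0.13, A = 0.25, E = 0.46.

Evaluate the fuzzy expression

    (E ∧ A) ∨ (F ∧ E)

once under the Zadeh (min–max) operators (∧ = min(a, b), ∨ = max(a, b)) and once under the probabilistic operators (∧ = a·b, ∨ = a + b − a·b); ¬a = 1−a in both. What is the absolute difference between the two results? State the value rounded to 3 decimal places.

0.082

Under Zadeh (min–max):
  E ∧ A = min(a, b) on (0.46, 0.25) = 0.25
  F ∧ E = min(a, b) on (0.13, 0.46) = 0.13
  (E ∧ A) ∨ (F ∧ E) = max(a, b) on (0.25, 0.13) = 0.25
  → value = 0.2500
Under probabilistic:
  E ∧ A = a·b on (0.4600, 0.2500) = 0.1150
  F ∧ E = a·b on (0.1300, 0.4600) = 0.0598
  (E ∧ A) ∨ (F ∧ E) = a + b − a·b on (0.1150, 0.0598) = 0.1679
  → value = 0.1679
|0.2500 − 0.1679| = 0.082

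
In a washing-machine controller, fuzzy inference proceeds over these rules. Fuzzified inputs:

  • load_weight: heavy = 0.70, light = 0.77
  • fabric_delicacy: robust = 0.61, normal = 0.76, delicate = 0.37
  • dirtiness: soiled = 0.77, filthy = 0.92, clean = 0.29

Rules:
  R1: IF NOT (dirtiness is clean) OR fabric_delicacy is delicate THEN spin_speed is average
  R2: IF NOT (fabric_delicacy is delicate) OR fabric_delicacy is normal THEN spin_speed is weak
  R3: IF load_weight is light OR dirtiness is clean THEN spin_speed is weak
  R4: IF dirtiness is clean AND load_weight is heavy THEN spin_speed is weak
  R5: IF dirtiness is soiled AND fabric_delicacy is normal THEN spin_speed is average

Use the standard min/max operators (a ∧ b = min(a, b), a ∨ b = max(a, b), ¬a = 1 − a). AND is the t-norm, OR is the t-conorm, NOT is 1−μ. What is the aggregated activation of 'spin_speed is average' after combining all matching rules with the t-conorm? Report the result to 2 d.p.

0.76

R1: ¬clean=1−0.29=0.71, delicate=0.37; OR[max(a, b)] → w = 0.71
R2: ¬delicate=1−0.37=0.63, normal=0.76; OR[max(a, b)] → w = 0.76
R3: light=0.77, clean=0.29; OR[max(a, b)] → w = 0.77
R4: clean=0.29, heavy=0.70; AND[min(a, b)] → w = 0.29
R5: soiled=0.77, normal=0.76; AND[min(a, b)] → w = 0.76
Rules with consequent 'average': {R1, R5} → strengths 0.71, 0.76
Aggregate via t-conorm [max(a, b)]: 0.76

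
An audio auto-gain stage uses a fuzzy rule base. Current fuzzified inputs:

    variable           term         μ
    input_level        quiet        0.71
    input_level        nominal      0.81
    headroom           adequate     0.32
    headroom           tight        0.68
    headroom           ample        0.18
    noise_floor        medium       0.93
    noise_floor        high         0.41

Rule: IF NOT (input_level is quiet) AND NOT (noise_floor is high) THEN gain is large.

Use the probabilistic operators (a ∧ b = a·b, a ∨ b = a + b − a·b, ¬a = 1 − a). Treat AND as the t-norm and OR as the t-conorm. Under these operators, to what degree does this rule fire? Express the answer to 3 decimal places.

firing strength: ¬quiet=1−0.71=0.29, ¬high=1−0.41=0.59; AND[a·b] → w = 0.1711

0.171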